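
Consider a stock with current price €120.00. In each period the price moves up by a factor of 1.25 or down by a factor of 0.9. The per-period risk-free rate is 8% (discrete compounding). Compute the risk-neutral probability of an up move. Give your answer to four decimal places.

Risk-neutral probability p = (1 + 0.08 − 0.9)/(1.25 − 0.9) = 0.1800/0.3500 = 0.5143

p = 0.5143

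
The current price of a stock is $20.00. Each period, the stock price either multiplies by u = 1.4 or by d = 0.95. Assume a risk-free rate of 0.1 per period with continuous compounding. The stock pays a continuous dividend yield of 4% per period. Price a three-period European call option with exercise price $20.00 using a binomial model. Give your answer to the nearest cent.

$3.82

Per-period risk-free factor R = e^0.1 = 1.1052; dividend-adjusted growth = e^(0.1−0.04) = 1.0618.
Risk-neutral probability p = (1.0618 − 0.95)/(1.4 − 0.95) = 0.1118/0.4500 = 0.2485
Terminal stock prices: S_uuu = 54.88, S_uud = 37.24, S_udd = 25.27, S_ddd = 17.15
Terminal payoffs (S − K): max(34.88, 0) = 34.88, max(17.24, 0) = 17.24, max(5.27, 0) = 5.27, max(-2.853, 0) = 0
Node uu (S = 39.2): V_uu = e^(−0.1)·[0.2485·34.8800 + 0.7515·17.2400] = 19.5662
Node ud (S = 26.6): V_ud = e^(−0.1)·[0.2485·17.2400 + 0.7515·5.2700] = 7.4603
Node dd (S = 18.05): V_dd = e^(−0.1)·[0.2485·5.2700 + 0.7515·0.0000] = 1.1851
Node u (S = 28): V_u = e^(−0.1)·[0.2485·19.5662 + 0.7515·7.4603] = 9.4726
Node d (S = 19): V_d = e^(−0.1)·[0.2485·7.4603 + 0.7515·1.1851] = 2.4834
Node 0 (S = 20): V_0 = e^(−0.1)·[0.2485·9.4726 + 0.7515·2.4834] = 3.8188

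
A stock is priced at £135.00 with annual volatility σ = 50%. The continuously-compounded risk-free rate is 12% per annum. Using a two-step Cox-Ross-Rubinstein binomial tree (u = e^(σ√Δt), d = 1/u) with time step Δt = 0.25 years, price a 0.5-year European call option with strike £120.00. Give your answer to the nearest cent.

CRR parameters: u = e^(σ√Δt) = e^(0.5·√0.25) = 1.2840, d = 1/u = 0.7788
Per-period rate: rΔt = 0.12·0.25 = 0.03, so R = e^0.03 = 1.0305
Risk-neutral probability p = (e^0.03 − 0.7788)/(1.2840 − 0.7788) = 0.2517/0.5052 = 0.4981
Terminal stock prices: S_uu = 222.6, S_ud = 135, S_dd = 81.88
Terminal payoffs (S − K): max(102.6, 0) = 102.6, max(15, 0) = 15, max(-38.12, 0) = 0
Node u (S = 173.3): V_u = e^(−0.03)·[0.4981·102.5774 + 0.5019·15.0000] = 56.8900
Node d (S = 105.1): V_d = e^(−0.03)·[0.4981·15.0000 + 0.5019·0.0000] = 7.2507
Node 0 (S = 135): V_0 = e^(−0.03)·[0.4981·56.8900 + 0.5019·7.2507] = 31.0311

£31.03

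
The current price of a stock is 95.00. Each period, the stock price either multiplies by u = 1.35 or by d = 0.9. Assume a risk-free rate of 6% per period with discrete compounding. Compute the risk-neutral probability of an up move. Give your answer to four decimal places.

Risk-neutral probability p = (1 + 0.06 − 0.9)/(1.35 − 0.9) = 0.1600/0.4500 = 0.3556

p = 0.3556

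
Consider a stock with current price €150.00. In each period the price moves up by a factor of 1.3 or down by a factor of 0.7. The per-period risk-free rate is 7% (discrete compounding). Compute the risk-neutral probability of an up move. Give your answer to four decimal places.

p = 0.6167

Risk-neutral probability p = (1 + 0.07 − 0.7)/(1.3 − 0.7) = 0.3700/0.6000 = 0.6167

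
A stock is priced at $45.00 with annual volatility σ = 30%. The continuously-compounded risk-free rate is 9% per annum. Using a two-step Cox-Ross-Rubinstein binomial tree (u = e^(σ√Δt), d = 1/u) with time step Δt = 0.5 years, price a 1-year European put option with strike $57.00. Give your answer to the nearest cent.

$10.41

CRR parameters: u = e^(σ√Δt) = e^(0.3·√0.5) = 1.2363, d = 1/u = 0.8089
Per-period rate: rΔt = 0.09·0.5 = 0.045, so R = e^0.045 = 1.0460
Risk-neutral probability p = (e^0.045 − 0.8089)/(1.2363 − 0.8089) = 0.2372/0.4275 = 0.5548
Terminal stock prices: S_uu = 68.78, S_ud = 45, S_dd = 29.44
Terminal payoffs (K − S): max(-11.78, 0) = 0, max(12, 0) = 12, max(27.56, 0) = 27.56
Node u (S = 55.63): V_u = e^(−0.045)·[0.5548·0.0000 + 0.4452·12.0000] = 5.1068
Node d (S = 36.4): V_d = e^(−0.045)·[0.5548·12.0000 + 0.4452·27.5587] = 18.0933
Node 0 (S = 45): V_0 = e^(−0.045)·[0.5548·5.1068 + 0.4452·18.0933] = 10.4087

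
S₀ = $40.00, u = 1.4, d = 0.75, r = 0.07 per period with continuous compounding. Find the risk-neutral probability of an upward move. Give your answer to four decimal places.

Risk-neutral probability p = (e^0.07 − 0.75)/(1.4 − 0.75) = 0.3225/0.6500 = 0.4962

p = 0.4962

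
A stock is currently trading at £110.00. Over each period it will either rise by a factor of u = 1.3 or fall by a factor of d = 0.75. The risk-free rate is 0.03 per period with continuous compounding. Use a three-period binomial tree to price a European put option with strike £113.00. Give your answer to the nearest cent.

£18.10

Risk-neutral probability p = (e^0.03 − 0.75)/(1.3 − 0.75) = 0.2805/0.5500 = 0.5099
Terminal stock prices: S_uuu = 241.7, S_uud = 139.4, S_udd = 80.44, S_ddd = 46.41
Terminal payoffs (K − S): max(-128.7, 0) = 0, max(-26.43, 0) = 0, max(32.56, 0) = 32.56, max(66.59, 0) = 66.59
Node uu (S = 185.9): V_uu = e^(−0.03)·[0.5099·0.0000 + 0.4901·0.0000] = 0.0000
Node ud (S = 107.2): V_ud = e^(−0.03)·[0.5099·0.0000 + 0.4901·32.5625] = 15.4867
Node dd (S = 61.88): V_dd = e^(−0.03)·[0.5099·32.5625 + 0.4901·66.5938] = 47.7853
Node u (S = 143): V_u = e^(−0.03)·[0.5099·0.0000 + 0.4901·15.4867] = 7.3654
Node d (S = 82.5): V_d = e^(−0.03)·[0.5099·15.4867 + 0.4901·47.7853] = 30.3902
Node 0 (S = 110): V_0 = e^(−0.03)·[0.5099·7.3654 + 0.4901·30.3902] = 18.0983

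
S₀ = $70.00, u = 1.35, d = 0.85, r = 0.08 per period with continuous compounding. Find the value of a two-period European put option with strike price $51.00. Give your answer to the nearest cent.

$0.10

Risk-neutral probability p = (e^0.08 − 0.85)/(1.35 − 0.85) = 0.2333/0.5000 = 0.4666
Terminal stock prices: S_uu = 127.6, S_ud = 80.33, S_dd = 50.57
Terminal payoffs (K − S): max(-76.58, 0) = 0, max(-29.33, 0) = 0, max(0.425, 0) = 0.425
Node u (S = 94.5): V_u = e^(−0.08)·[0.4666·0.0000 + 0.5334·0.0000] = 0.0000
Node d (S = 59.5): V_d = e^(−0.08)·[0.4666·0.0000 + 0.5334·0.4250] = 0.2093
Node 0 (S = 70): V_0 = e^(−0.08)·[0.4666·0.0000 + 0.5334·0.2093] = 0.1031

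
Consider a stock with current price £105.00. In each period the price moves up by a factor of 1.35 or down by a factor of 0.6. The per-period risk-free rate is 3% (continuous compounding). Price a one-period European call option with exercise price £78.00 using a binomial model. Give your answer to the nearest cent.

£35.51

Risk-neutral probability p = (e^0.03 − 0.6)/(1.35 − 0.6) = 0.4305/0.7500 = 0.5739
Terminal stock prices: S_u = 141.8, S_d = 63
Terminal payoffs (S − K): max(63.75, 0) = 63.75, max(-15, 0) = 0
Node 0 (S = 105): V_0 = e^(−0.03)·[0.5739·63.7500 + 0.4261·0.0000] = 35.5073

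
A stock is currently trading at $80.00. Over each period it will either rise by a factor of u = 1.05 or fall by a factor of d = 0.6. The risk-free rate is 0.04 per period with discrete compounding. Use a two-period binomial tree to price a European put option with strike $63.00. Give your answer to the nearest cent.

Risk-neutral probability p = (1 + 0.04 − 0.6)/(1.05 − 0.6) = 0.4400/0.4500 = 0.9778
Terminal stock prices: S_uu = 88.2, S_ud = 50.4, S_dd = 28.8
Terminal payoffs (K − S): max(-25.2, 0) = 0, max(12.6, 0) = 12.6, max(34.2, 0) = 34.2
Node u (S = 84): V_u = 1/1.04·[0.9778·0.0000 + 0.0222·12.6000] = 0.2692
Node d (S = 48): V_d = 1/1.04·[0.9778·12.6000 + 0.0222·34.2000] = 12.5769
Node 0 (S = 80): V_0 = 1/1.04·[0.9778·0.2692 + 0.0222·12.5769] = 0.5219

$0.52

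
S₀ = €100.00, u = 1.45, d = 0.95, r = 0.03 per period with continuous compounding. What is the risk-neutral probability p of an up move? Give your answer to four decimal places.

Risk-neutral probability p = (e^0.03 − 0.95)/(1.45 − 0.95) = 0.0805/0.5000 = 0.1609

p = 0.1609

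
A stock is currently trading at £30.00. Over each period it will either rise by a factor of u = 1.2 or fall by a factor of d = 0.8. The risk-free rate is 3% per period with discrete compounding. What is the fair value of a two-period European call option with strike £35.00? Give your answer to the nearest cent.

£2.56

Risk-neutral probability p = (1 + 0.03 − 0.8)/(1.2 − 0.8) = 0.2300/0.4000 = 0.5750
Terminal stock prices: S_uu = 43.2, S_ud = 28.8, S_dd = 19.2
Terminal payoffs (S − K): max(8.2, 0) = 8.2, max(-6.2, 0) = 0, max(-15.8, 0) = 0
Node u (S = 36): V_u = 1/1.03·[0.5750·8.2000 + 0.4250·0.0000] = 4.5777
Node d (S = 24): V_d = 1/1.03·[0.5750·0.0000 + 0.4250·0.0000] = 0.0000
Node 0 (S = 30): V_0 = 1/1.03·[0.5750·4.5777 + 0.4250·0.0000] = 2.5555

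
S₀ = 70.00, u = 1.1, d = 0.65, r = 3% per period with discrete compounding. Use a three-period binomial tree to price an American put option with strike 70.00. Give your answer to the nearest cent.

7.69

Risk-neutral probability p = (1 + 0.03 − 0.65)/(1.1 − 0.65) = 0.3800/0.4500 = 0.8444
Terminal stock prices: S_uuu = 93.17, S_uud = 55.06, S_udd = 32.53, S_ddd = 19.22
Terminal payoffs (K − S): max(-23.17, 0) = 0, max(14.94, 0) = 14.94, max(37.47, 0) = 37.47, max(50.78, 0) = 50.78
Node uu (S = 84.7): continuation = 1/1.03·[0.8444·0.0000 + 0.1556·14.9450] = 2.2571; exercise value = 0.0000 ≤ continuation, so V_uu = 2.2571
Node ud (S = 50.05): continuation = 1/1.03·[0.8444·14.9450 + 0.1556·37.4675] = 17.9112; exercise value = 19.9500 > continuation, so V_ud = 19.9500 (exercise)
Node dd (S = 29.58): continuation = 1/1.03·[0.8444·37.4675 + 0.1556·50.7763] = 38.3862; exercise value = 40.4250 > continuation, so V_dd = 40.4250 (exercise)
Node u (S = 77): continuation = 1/1.03·[0.8444·2.2571 + 0.1556·19.9500] = 4.8634; exercise value = 0.0000 ≤ continuation, so V_u = 4.8634
Node d (S = 45.5): continuation = 1/1.03·[0.8444·19.9500 + 0.1556·40.4250] = 22.4612; exercise value = 24.5000 > continuation, so V_d = 24.5000 (exercise)
Node 0 (S = 70): continuation = 1/1.03·[0.8444·4.8634 + 0.1556·24.5000] = 7.6874; exercise value = 0.0000 ≤ continuation, so V_0 = 7.6874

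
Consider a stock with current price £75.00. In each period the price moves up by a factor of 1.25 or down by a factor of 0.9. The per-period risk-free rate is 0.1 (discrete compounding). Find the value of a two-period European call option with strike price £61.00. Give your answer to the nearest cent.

£24.62

Risk-neutral probability p = (1 + 0.1 − 0.9)/(1.25 − 0.9) = 0.2000/0.3500 = 0.5714
Terminal stock prices: S_uu = 117.2, S_ud = 84.38, S_dd = 60.75
Terminal payoffs (S − K): max(56.19, 0) = 56.19, max(23.38, 0) = 23.38, max(-0.25, 0) = 0
Node u (S = 93.75): V_u = 1/1.1·[0.5714·56.1875 + 0.4286·23.3750] = 38.2955
Node d (S = 67.5): V_d = 1/1.1·[0.5714·23.3750 + 0.4286·0.0000] = 12.1429
Node 0 (S = 75): V_0 = 1/1.1·[0.5714·38.2955 + 0.4286·12.1429] = 24.6247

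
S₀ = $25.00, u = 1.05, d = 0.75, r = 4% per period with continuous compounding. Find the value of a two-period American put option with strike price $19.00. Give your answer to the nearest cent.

Risk-neutral probability p = (e^0.04 − 0.75)/(1.05 − 0.75) = 0.2908/0.3000 = 0.9694
Terminal stock prices: S_uu = 27.56, S_ud = 19.69, S_dd = 14.06
Terminal payoffs (K − S): max(-8.562, 0) = 0, max(-0.6875, 0) = 0, max(4.938, 0) = 4.938
Node u (S = 26.25): continuation = e^(−0.04)·[0.9694·0.0000 + 0.0306·0.0000] = 0.0000; exercise value = 0.0000 ≤ continuation, so V_u = 0.0000
Node d (S = 18.75): continuation = e^(−0.04)·[0.9694·0.0000 + 0.0306·4.9375] = 0.1453; exercise value = 0.2500 > continuation, so V_d = 0.2500 (exercise)
Node 0 (S = 25): continuation = e^(−0.04)·[0.9694·0.0000 + 0.0306·0.2500] = 0.0074; exercise value = 0.0000 ≤ continuation, so V_0 = 0.0074

$0.01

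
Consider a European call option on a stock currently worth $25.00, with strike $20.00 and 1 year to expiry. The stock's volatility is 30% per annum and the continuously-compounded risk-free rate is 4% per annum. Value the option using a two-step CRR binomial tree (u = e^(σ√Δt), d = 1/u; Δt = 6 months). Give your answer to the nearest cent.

CRR parameters: u = e^(σ√Δt) = e^(0.3·√0.5) = 1.2363, d = 1/u = 0.8089
Per-period rate: rΔt = 0.04·0.5 = 0.02, so R = e^0.02 = 1.0202
Risk-neutral probability p = (e^0.02 − 0.8089)/(1.2363 − 0.8089) = 0.2113/0.4275 = 0.4944
Terminal stock prices: S_uu = 38.21, S_ud = 25, S_dd = 16.36
Terminal payoffs (S − K): max(18.21, 0) = 18.21, max(5, 0) = 5, max(-3.644, 0) = 0
Node u (S = 30.91): V_u = e^(−0.02)·[0.4944·18.2116 + 0.5056·5.0000] = 11.3038
Node d (S = 20.22): V_d = e^(−0.02)·[0.4944·5.0000 + 0.5056·0.0000] = 2.4232
Node 0 (S = 25): V_0 = e^(−0.02)·[0.4944·11.3038 + 0.5056·2.4232] = 6.6791

$6.68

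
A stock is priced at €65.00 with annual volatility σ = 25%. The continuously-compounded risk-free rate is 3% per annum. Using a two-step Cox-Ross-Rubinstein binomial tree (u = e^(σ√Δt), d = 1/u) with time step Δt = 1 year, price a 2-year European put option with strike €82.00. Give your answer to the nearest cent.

CRR parameters: u = e^(σ√Δt) = e^(0.25·√1) = 1.2840, d = 1/u = 0.7788
Per-period rate: rΔt = 0.03·1 = 0.03, so R = e^0.03 = 1.0305
Risk-neutral probability p = (e^0.03 − 0.7788)/(1.2840 − 0.7788) = 0.2517/0.5052 = 0.4981
Terminal stock prices: S_uu = 107.2, S_ud = 65, S_dd = 39.42
Terminal payoffs (K − S): max(-25.17, 0) = 0, max(17, 0) = 17, max(42.58, 0) = 42.58
Node u (S = 83.46): V_u = e^(−0.03)·[0.4981·0.0000 + 0.5019·17.0000] = 8.2801
Node d (S = 50.62): V_d = e^(−0.03)·[0.4981·17.0000 + 0.5019·42.5755] = 28.9545
Node 0 (S = 65): V_0 = e^(−0.03)·[0.4981·8.2801 + 0.5019·28.9545] = 18.1051

€18.11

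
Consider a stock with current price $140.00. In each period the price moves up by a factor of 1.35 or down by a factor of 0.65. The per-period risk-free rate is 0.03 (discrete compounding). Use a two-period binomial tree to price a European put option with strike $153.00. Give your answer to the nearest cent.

Risk-neutral probability p = (1 + 0.03 − 0.65)/(1.35 − 0.65) = 0.3800/0.7000 = 0.5429
Terminal stock prices: S_uu = 255.2, S_ud = 122.9, S_dd = 59.15
Terminal payoffs (K − S): max(-102.2, 0) = 0, max(30.15, 0) = 30.15, max(93.85, 0) = 93.85
Node u (S = 189): V_u = 1/1.03·[0.5429·0.0000 + 0.4571·30.1500] = 13.3814
Node d (S = 91): V_d = 1/1.03·[0.5429·30.1500 + 0.4571·93.8500] = 57.5437
Node 0 (S = 140): V_0 = 1/1.03·[0.5429·13.3814 + 0.4571·57.5437] = 32.5921

$32.59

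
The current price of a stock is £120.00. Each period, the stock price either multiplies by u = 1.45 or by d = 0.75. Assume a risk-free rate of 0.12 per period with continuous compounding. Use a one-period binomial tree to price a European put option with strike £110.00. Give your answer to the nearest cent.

£8.17

Risk-neutral probability p = (e^0.12 − 0.75)/(1.45 − 0.75) = 0.3775/0.7000 = 0.5393
Terminal stock prices: S_u = 174, S_d = 90
Terminal payoffs (K − S): max(-64, 0) = 0, max(20, 0) = 20
Node 0 (S = 120): V_0 = e^(−0.12)·[0.5393·0.0000 + 0.4607·20.0000] = 8.1724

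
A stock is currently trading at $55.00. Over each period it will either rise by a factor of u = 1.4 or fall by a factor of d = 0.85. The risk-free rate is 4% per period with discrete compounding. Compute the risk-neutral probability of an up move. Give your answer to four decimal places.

Risk-neutral probability p = (1 + 0.04 − 0.85)/(1.4 − 0.85) = 0.1900/0.5500 = 0.3455

p = 0.3455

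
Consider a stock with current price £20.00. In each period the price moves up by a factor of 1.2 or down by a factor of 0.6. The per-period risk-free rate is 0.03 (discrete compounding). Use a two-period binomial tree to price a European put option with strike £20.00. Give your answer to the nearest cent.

£3.11

Risk-neutral probability p = (1 + 0.03 − 0.6)/(1.2 − 0.6) = 0.4300/0.6000 = 0.7167
Terminal stock prices: S_uu = 28.8, S_ud = 14.4, S_dd = 7.2
Terminal payoffs (K − S): max(-8.8, 0) = 0, max(5.6, 0) = 5.6, max(12.8, 0) = 12.8
Node u (S = 24): V_u = 1/1.03·[0.7167·0.0000 + 0.2833·5.6000] = 1.5405
Node d (S = 12): V_d = 1/1.03·[0.7167·5.6000 + 0.2833·12.8000] = 7.4175
Node 0 (S = 20): V_0 = 1/1.03·[0.7167·1.5405 + 0.2833·7.4175] = 3.1122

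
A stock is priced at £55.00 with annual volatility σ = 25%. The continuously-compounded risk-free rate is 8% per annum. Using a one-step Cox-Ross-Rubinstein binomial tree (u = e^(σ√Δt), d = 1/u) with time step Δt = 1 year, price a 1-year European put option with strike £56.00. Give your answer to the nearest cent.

£4.83

CRR parameters: u = e^(σ√Δt) = e^(0.25·√1) = 1.2840, d = 1/u = 0.7788
Per-period rate: rΔt = 0.08·1 = 0.08, so R = e^0.08 = 1.0833
Risk-neutral probability p = (e^0.08 − 0.7788)/(1.2840 − 0.7788) = 0.3045/0.5052 = 0.6027
Terminal stock prices: S_u = 70.62, S_d = 42.83
Terminal payoffs (K − S): max(-14.62, 0) = 0, max(13.17, 0) = 13.17
Node 0 (S = 55): V_0 = e^(−0.08)·[0.6027·0.0000 + 0.3973·13.1660] = 4.8290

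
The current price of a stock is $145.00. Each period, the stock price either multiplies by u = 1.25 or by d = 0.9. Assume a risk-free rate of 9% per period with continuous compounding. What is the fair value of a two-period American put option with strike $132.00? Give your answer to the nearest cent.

$2.41

Risk-neutral probability p = (e^0.09 − 0.9)/(1.25 − 0.9) = 0.1942/0.3500 = 0.5548
Terminal stock prices: S_uu = 226.6, S_ud = 163.1, S_dd = 117.5
Terminal payoffs (K − S): max(-94.56, 0) = 0, max(-31.12, 0) = 0, max(14.55, 0) = 14.55
Node u (S = 181.2): continuation = e^(−0.09)·[0.5548·0.0000 + 0.4452·0.0000] = 0.0000; exercise value = 0.0000 ≤ continuation, so V_u = 0.0000
Node d (S = 130.5): continuation = e^(−0.09)·[0.5548·0.0000 + 0.4452·14.5500] = 5.9204; exercise value = 1.5000 ≤ continuation, so V_d = 5.9204
Node 0 (S = 145): continuation = e^(−0.09)·[0.5548·0.0000 + 0.4452·5.9204] = 2.4090; exercise value = 0.0000 ≤ continuation, so V_0 = 2.4090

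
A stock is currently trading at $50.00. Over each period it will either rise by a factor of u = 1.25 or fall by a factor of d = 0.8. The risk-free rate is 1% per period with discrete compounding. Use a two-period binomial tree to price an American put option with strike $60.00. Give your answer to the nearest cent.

$13.00

Risk-neutral probability p = (1 + 0.01 − 0.8)/(1.25 − 0.8) = 0.2100/0.4500 = 0.4667
Terminal stock prices: S_uu = 78.12, S_ud = 50, S_dd = 32
Terminal payoffs (K − S): max(-18.12, 0) = 0, max(10, 0) = 10, max(28, 0) = 28
Node u (S = 62.5): continuation = 1/1.01·[0.4667·0.0000 + 0.5333·10.0000] = 5.2805; exercise value = 0.0000 ≤ continuation, so V_u = 5.2805
Node d (S = 40): continuation = 1/1.01·[0.4667·10.0000 + 0.5333·28.0000] = 19.4059; exercise value = 20.0000 > continuation, so V_d = 20.0000 (exercise)
Node 0 (S = 50): continuation = 1/1.01·[0.4667·5.2805 + 0.5333·20.0000] = 13.0009; exercise value = 10.0000 ≤ continuation, so V_0 = 13.0009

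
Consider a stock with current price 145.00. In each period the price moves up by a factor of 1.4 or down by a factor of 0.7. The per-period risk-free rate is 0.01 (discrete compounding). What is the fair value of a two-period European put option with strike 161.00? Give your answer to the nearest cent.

Risk-neutral probability p = (1 + 0.01 − 0.7)/(1.4 − 0.7) = 0.3100/0.7000 = 0.4429
Terminal stock prices: S_uu = 284.2, S_ud = 142.1, S_dd = 71.05
Terminal payoffs (K − S): max(-123.2, 0) = 0, max(18.9, 0) = 18.9, max(89.95, 0) = 89.95
Node u (S = 203): V_u = 1/1.01·[0.4429·0.0000 + 0.5571·18.9000] = 10.4257
Node d (S = 101.5): V_d = 1/1.01·[0.4429·18.9000 + 0.5571·89.9500] = 57.9059
Node 0 (S = 145): V_0 = 1/1.01·[0.4429·10.4257 + 0.5571·57.9059] = 36.5139

36.51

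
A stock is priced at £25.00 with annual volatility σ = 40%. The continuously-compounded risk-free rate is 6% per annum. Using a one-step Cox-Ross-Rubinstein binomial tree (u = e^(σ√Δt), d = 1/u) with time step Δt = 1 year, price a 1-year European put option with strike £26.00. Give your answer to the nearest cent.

CRR parameters: u = e^(σ√Δt) = e^(0.4·√1) = 1.4918, d = 1/u = 0.6703
Per-period rate: rΔt = 0.06·1 = 0.06, so R = e^0.06 = 1.0618
Risk-neutral probability p = (e^0.06 − 0.6703)/(1.4918 − 0.6703) = 0.3915/0.8215 = 0.4766
Terminal stock prices: S_u = 37.3, S_d = 16.76
Terminal payoffs (K − S): max(-11.3, 0) = 0, max(9.242, 0) = 9.242
Node 0 (S = 25): V_0 = e^(−0.06)·[0.4766·0.0000 + 0.5234·9.2420] = 4.5557

£4.56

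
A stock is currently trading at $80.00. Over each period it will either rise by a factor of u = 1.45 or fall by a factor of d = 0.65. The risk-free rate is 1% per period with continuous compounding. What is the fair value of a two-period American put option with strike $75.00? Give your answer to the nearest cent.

Risk-neutral probability p = (e^0.01 − 0.65)/(1.45 − 0.65) = 0.3601/0.8000 = 0.4501
Terminal stock prices: S_uu = 168.2, S_ud = 75.4, S_dd = 33.8
Terminal payoffs (K − S): max(-93.2, 0) = 0, max(-0.4, 0) = 0, max(41.2, 0) = 41.2
Node u (S = 116): continuation = e^(−0.01)·[0.4501·0.0000 + 0.5499·0.0000] = 0.0000; exercise value = 0.0000 ≤ continuation, so V_u = 0.0000
Node d (S = 52): continuation = e^(−0.01)·[0.4501·0.0000 + 0.5499·41.2000] = 22.4320; exercise value = 23.0000 > continuation, so V_d = 23.0000 (exercise)
Node 0 (S = 80): continuation = e^(−0.01)·[0.4501·0.0000 + 0.5499·23.0000] = 12.5227; exercise value = 0.0000 ≤ continuation, so V_0 = 12.5227

$12.52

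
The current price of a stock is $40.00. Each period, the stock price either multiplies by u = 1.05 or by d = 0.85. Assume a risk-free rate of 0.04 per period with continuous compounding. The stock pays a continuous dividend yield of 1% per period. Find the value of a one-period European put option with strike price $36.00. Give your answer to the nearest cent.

Per-period risk-free factor R = e^0.04 = 1.0408; dividend-adjusted growth = e^(0.04−0.01) = 1.0305.
Risk-neutral probability p = (1.0305 − 0.85)/(1.05 − 0.85) = 0.1805/0.2000 = 0.9023
Terminal stock prices: S_u = 42, S_d = 34
Terminal payoffs (K − S): max(-6, 0) = 0, max(2, 0) = 2
Node 0 (S = 40): V_0 = e^(−0.04)·[0.9023·0.0000 + 0.0977·2.0000] = 0.1878

$0.19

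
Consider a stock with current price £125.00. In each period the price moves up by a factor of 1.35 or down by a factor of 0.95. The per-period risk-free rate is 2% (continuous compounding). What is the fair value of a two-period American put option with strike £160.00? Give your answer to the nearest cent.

£35.00

Risk-neutral probability p = (e^0.02 − 0.95)/(1.35 − 0.95) = 0.0702/0.4000 = 0.1755
Terminal stock prices: S_uu = 227.8, S_ud = 160.3, S_dd = 112.8
Terminal payoffs (K − S): max(-67.81, 0) = 0, max(-0.3125, 0) = 0, max(47.19, 0) = 47.19
Node u (S = 168.8): continuation = e^(−0.02)·[0.1755·0.0000 + 0.8245·0.0000] = 0.0000; exercise value = 0.0000 ≤ continuation, so V_u = 0.0000
Node d (S = 118.8): continuation = e^(−0.02)·[0.1755·0.0000 + 0.8245·47.1875] = 38.1355; exercise value = 41.2500 > continuation, so V_d = 41.2500 (exercise)
Node 0 (S = 125): continuation = e^(−0.02)·[0.1755·0.0000 + 0.8245·41.2500] = 33.3370; exercise value = 35.0000 > continuation, so V_0 = 35.0000 (exercise)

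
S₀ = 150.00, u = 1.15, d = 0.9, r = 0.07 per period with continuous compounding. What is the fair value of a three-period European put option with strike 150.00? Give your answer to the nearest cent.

Risk-neutral probability p = (e^0.07 − 0.9)/(1.15 − 0.9) = 0.1725/0.2500 = 0.6900
Terminal stock prices: S_uuu = 228.1, S_uud = 178.5, S_udd = 139.7, S_ddd = 109.4
Terminal payoffs (K − S): max(-78.13, 0) = 0, max(-28.54, 0) = 0, max(10.27, 0) = 10.27, max(40.65, 0) = 40.65
Node uu (S = 198.4): V_uu = e^(−0.07)·[0.6900·0.0000 + 0.3100·0.0000] = 0.0000
Node ud (S = 155.2): V_ud = e^(−0.07)·[0.6900·0.0000 + 0.3100·10.2750] = 2.9696
Node dd (S = 121.5): V_dd = e^(−0.07)·[0.6900·10.2750 + 0.3100·40.6500] = 18.3591
Node u (S = 172.5): V_u = e^(−0.07)·[0.6900·0.0000 + 0.3100·2.9696] = 0.8582
Node d (S = 135): V_d = e^(−0.07)·[0.6900·2.9696 + 0.3100·18.3591] = 7.2166
Node 0 (S = 150): V_0 = e^(−0.07)·[0.6900·0.8582 + 0.3100·7.2166] = 2.6379

2.64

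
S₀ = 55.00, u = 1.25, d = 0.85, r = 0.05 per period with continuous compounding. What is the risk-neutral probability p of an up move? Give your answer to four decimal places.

p = 0.5032

Risk-neutral probability p = (e^0.05 − 0.85)/(1.25 − 0.85) = 0.2013/0.4000 = 0.5032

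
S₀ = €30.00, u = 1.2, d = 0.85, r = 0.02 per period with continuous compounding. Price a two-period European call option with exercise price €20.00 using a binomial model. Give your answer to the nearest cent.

€10.78

Risk-neutral probability p = (e^0.02 − 0.85)/(1.2 − 0.85) = 0.1702/0.3500 = 0.4863
Terminal stock prices: S_uu = 43.2, S_ud = 30.6, S_dd = 21.67
Terminal payoffs (S − K): max(23.2, 0) = 23.2, max(10.6, 0) = 10.6, max(1.675, 0) = 1.675
Node u (S = 36): V_u = e^(−0.02)·[0.4863·23.2000 + 0.5137·10.6000] = 16.3960
Node d (S = 25.5): V_d = e^(−0.02)·[0.4863·10.6000 + 0.5137·1.6750] = 5.8960
Node 0 (S = 30): V_0 = e^(−0.02)·[0.4863·16.3960 + 0.5137·5.8960] = 10.7842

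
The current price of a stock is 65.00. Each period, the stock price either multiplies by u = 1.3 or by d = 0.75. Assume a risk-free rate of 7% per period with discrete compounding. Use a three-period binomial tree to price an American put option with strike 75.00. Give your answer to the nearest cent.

12.73

Risk-neutral probability p = (1 + 0.07 − 0.75)/(1.3 − 0.75) = 0.3200/0.5500 = 0.5818
Terminal stock prices: S_uuu = 142.8, S_uud = 82.39, S_udd = 47.53, S_ddd = 27.42
Terminal payoffs (K − S): max(-67.81, 0) = 0, max(-7.388, 0) = 0, max(27.47, 0) = 27.47, max(47.58, 0) = 47.58
Node uu (S = 109.9): continuation = 1/1.07·[0.5818·0.0000 + 0.4182·0.0000] = 0.0000; exercise value = 0.0000 ≤ continuation, so V_uu = 0.0000
Node ud (S = 63.38): continuation = 1/1.07·[0.5818·0.0000 + 0.4182·27.4688] = 10.7355; exercise value = 11.6250 > continuation, so V_ud = 11.6250 (exercise)
Node dd (S = 36.56): continuation = 1/1.07·[0.5818·27.4688 + 0.4182·47.5781] = 33.5310; exercise value = 38.4375 > continuation, so V_dd = 38.4375 (exercise)
Node u (S = 84.5): continuation = 1/1.07·[0.5818·0.0000 + 0.4182·11.6250] = 4.5433; exercise value = 0.0000 ≤ continuation, so V_u = 4.5433
Node d (S = 48.75): continuation = 1/1.07·[0.5818·11.6250 + 0.4182·38.4375] = 21.3435; exercise value = 26.2500 > continuation, so V_d = 26.2500 (exercise)
Node 0 (S = 65): continuation = 1/1.07·[0.5818·4.5433 + 0.4182·26.2500] = 12.7296; exercise value = 10.0000 ≤ continuation, so V_0 = 12.7296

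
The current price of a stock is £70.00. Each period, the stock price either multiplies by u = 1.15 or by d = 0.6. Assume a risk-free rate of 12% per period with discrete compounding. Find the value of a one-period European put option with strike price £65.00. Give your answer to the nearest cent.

Risk-neutral probability p = (1 + 0.12 − 0.6)/(1.15 − 0.6) = 0.5200/0.5500 = 0.9455
Terminal stock prices: S_u = 80.5, S_d = 42
Terminal payoffs (K − S): max(-15.5, 0) = 0, max(23, 0) = 23
Node 0 (S = 70): V_0 = 1/1.12·[0.9455·0.0000 + 0.0545·23.0000] = 1.1201

£1.12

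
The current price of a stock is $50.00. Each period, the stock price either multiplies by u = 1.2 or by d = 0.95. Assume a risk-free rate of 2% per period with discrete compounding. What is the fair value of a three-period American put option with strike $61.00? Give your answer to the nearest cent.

$11.00

Risk-neutral probability p = (1 + 0.02 − 0.95)/(1.2 − 0.95) = 0.0700/0.2500 = 0.2800
Terminal stock prices: S_uuu = 86.4, S_uud = 68.4, S_udd = 54.15, S_ddd = 42.87
Terminal payoffs (K − S): max(-25.4, 0) = 0, max(-7.4, 0) = 0, max(6.85, 0) = 6.85, max(18.13, 0) = 18.13
Node uu (S = 72): continuation = 1/1.02·[0.2800·0.0000 + 0.7200·0.0000] = 0.0000; exercise value = 0.0000 ≤ continuation, so V_uu = 0.0000
Node ud (S = 57): continuation = 1/1.02·[0.2800·0.0000 + 0.7200·6.8500] = 4.8353; exercise value = 4.0000 ≤ continuation, so V_ud = 4.8353
Node dd (S = 45.12): continuation = 1/1.02·[0.2800·6.8500 + 0.7200·18.1313] = 14.6789; exercise value = 15.8750 > continuation, so V_dd = 15.8750 (exercise)
Node u (S = 60): continuation = 1/1.02·[0.2800·0.0000 + 0.7200·4.8353] = 3.4131; exercise value = 1.0000 ≤ continuation, so V_u = 3.4131
Node d (S = 47.5): continuation = 1/1.02·[0.2800·4.8353 + 0.7200·15.8750] = 12.5332; exercise value = 13.5000 > continuation, so V_d = 13.5000 (exercise)
Node 0 (S = 50): continuation = 1/1.02·[0.2800·3.4131 + 0.7200·13.5000] = 10.4664; exercise value = 11.0000 > continuation, so V_0 = 11.0000 (exercise)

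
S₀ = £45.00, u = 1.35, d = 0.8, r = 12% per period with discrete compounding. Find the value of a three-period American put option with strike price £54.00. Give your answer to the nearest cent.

Risk-neutral probability p = (1 + 0.12 − 0.8)/(1.35 − 0.8) = 0.3200/0.5500 = 0.5818
Terminal stock prices: S_uuu = 110.7, S_uud = 65.61, S_udd = 38.88, S_ddd = 23.04
Terminal payoffs (K − S): max(-56.72, 0) = 0, max(-11.61, 0) = 0, max(15.12, 0) = 15.12, max(30.96, 0) = 30.96
Node uu (S = 82.01): continuation = 1/1.12·[0.5818·0.0000 + 0.4182·0.0000] = 0.0000; exercise value = 0.0000 ≤ continuation, so V_uu = 0.0000
Node ud (S = 48.6): continuation = 1/1.12·[0.5818·0.0000 + 0.4182·15.1200] = 5.6455; exercise value = 5.4000 ≤ continuation, so V_ud = 5.6455
Node dd (S = 28.8): continuation = 1/1.12·[0.5818·15.1200 + 0.4182·30.9600] = 19.4143; exercise value = 25.2000 > continuation, so V_dd = 25.2000 (exercise)
Node u (S = 60.75): continuation = 1/1.12·[0.5818·0.0000 + 0.4182·5.6455] = 2.1079; exercise value = 0.0000 ≤ continuation, so V_u = 2.1079
Node d (S = 36): continuation = 1/1.12·[0.5818·5.6455 + 0.4182·25.2000] = 12.3418; exercise value = 18.0000 > continuation, so V_d = 18.0000 (exercise)
Node 0 (S = 45): continuation = 1/1.12·[0.5818·2.1079 + 0.4182·18.0000] = 7.8158; exercise value = 9.0000 > continuation, so V_0 = 9.0000 (exercise)

£9.00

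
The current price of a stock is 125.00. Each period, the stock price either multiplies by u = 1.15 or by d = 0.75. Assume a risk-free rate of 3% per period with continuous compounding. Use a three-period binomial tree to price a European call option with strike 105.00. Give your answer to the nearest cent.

34.46

Risk-neutral probability p = (e^0.03 − 0.75)/(1.15 − 0.75) = 0.2805/0.4000 = 0.7011
Terminal stock prices: S_uuu = 190.1, S_uud = 124, S_udd = 80.86, S_ddd = 52.73
Terminal payoffs (S − K): max(85.11, 0) = 85.11, max(18.98, 0) = 18.98, max(-24.14, 0) = 0, max(-52.27, 0) = 0
Node uu (S = 165.3): V_uu = e^(−0.03)·[0.7011·85.1094 + 0.2989·18.9844] = 63.4157
Node ud (S = 107.8): V_ud = e^(−0.03)·[0.7011·18.9844 + 0.2989·0.0000] = 12.9172
Node dd (S = 70.31): V_dd = e^(−0.03)·[0.7011·0.0000 + 0.2989·0.0000] = 0.0000
Node u (S = 143.8): V_u = e^(−0.03)·[0.7011·63.4157 + 0.2989·12.9172] = 46.8954
Node d (S = 93.75): V_d = e^(−0.03)·[0.7011·12.9172 + 0.2989·0.0000] = 8.7891
Node 0 (S = 125): V_0 = e^(−0.03)·[0.7011·46.8954 + 0.2989·8.7891] = 34.4574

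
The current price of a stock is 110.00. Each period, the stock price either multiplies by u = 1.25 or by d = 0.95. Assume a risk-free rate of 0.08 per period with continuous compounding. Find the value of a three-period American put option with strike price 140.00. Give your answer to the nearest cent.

Risk-neutral probability p = (e^0.08 − 0.95)/(1.25 − 0.95) = 0.1333/0.3000 = 0.4443
Terminal stock prices: S_uuu = 214.8, S_uud = 163.3, S_udd = 124.1, S_ddd = 94.31
Terminal payoffs (K − S): max(-74.84, 0) = 0, max(-23.28, 0) = 0, max(15.91, 0) = 15.91, max(45.69, 0) = 45.69
Node uu (S = 171.9): continuation = e^(−0.08)·[0.4443·0.0000 + 0.5557·0.0000] = 0.0000; exercise value = 0.0000 ≤ continuation, so V_uu = 0.0000
Node ud (S = 130.6): continuation = e^(−0.08)·[0.4443·0.0000 + 0.5557·15.9062] = 8.1597; exercise value = 9.3750 > continuation, so V_ud = 9.3750 (exercise)
Node dd (S = 99.27): continuation = e^(−0.08)·[0.4443·15.9062 + 0.5557·45.6888] = 29.9613; exercise value = 40.7250 > continuation, so V_dd = 40.7250 (exercise)
Node u (S = 137.5): continuation = e^(−0.08)·[0.4443·0.0000 + 0.5557·9.3750] = 4.8092; exercise value = 2.5000 ≤ continuation, so V_u = 4.8092
Node d (S = 104.5): continuation = e^(−0.08)·[0.4443·9.3750 + 0.5557·40.7250] = 24.7363; exercise value = 35.5000 > continuation, so V_d = 35.5000 (exercise)
Node 0 (S = 110): continuation = e^(−0.08)·[0.4443·4.8092 + 0.5557·35.5000] = 20.1834; exercise value = 30.0000 > continuation, so V_0 = 30.0000 (exercise)

30.00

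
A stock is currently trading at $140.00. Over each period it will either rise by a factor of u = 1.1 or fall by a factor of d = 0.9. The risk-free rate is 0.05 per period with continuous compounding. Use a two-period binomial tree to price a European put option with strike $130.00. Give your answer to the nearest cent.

Risk-neutral probability p = (e^0.05 − 0.9)/(1.1 − 0.9) = 0.1513/0.2000 = 0.7564
Terminal stock prices: S_uu = 169.4, S_ud = 138.6, S_dd = 113.4
Terminal payoffs (K − S): max(-39.4, 0) = 0, max(-8.6, 0) = 0, max(16.6, 0) = 16.6
Node u (S = 154): V_u = e^(−0.05)·[0.7564·0.0000 + 0.2436·0.0000] = 0.0000
Node d (S = 126): V_d = e^(−0.05)·[0.7564·0.0000 + 0.2436·16.6000] = 3.8472
Node 0 (S = 140): V_0 = e^(−0.05)·[0.7564·0.0000 + 0.2436·3.8472] = 0.8916

$0.89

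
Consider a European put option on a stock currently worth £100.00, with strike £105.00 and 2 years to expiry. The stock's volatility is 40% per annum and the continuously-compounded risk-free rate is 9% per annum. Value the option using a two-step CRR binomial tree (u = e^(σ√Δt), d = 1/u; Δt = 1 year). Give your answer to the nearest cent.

CRR parameters: u = e^(σ√Δt) = e^(0.4·√1) = 1.4918, d = 1/u = 0.6703
Per-period rate: rΔt = 0.09·1 = 0.09, so R = e^0.09 = 1.0942
Risk-neutral probability p = (e^0.09 − 0.6703)/(1.4918 − 0.6703) = 0.4239/0.8215 = 0.5159
Terminal stock prices: S_uu = 222.6, S_ud = 100, S_dd = 44.93
Terminal payoffs (K − S): max(-117.6, 0) = 0, max(5, 0) = 5, max(60.07, 0) = 60.07
Node u (S = 149.2): V_u = e^(−0.09)·[0.5159·0.0000 + 0.4841·5.0000] = 2.2119
Node d (S = 67.03): V_d = e^(−0.09)·[0.5159·5.0000 + 0.4841·60.0671] = 28.9308
Node 0 (S = 100): V_0 = e^(−0.09)·[0.5159·2.2119 + 0.4841·28.9308] = 13.8417

£13.84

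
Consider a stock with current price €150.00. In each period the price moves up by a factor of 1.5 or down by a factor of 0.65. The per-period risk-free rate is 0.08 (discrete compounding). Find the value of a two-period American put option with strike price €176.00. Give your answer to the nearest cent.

€42.29

Risk-neutral probability p = (1 + 0.08 − 0.65)/(1.5 − 0.65) = 0.4300/0.8500 = 0.5059
Terminal stock prices: S_uu = 337.5, S_ud = 146.2, S_dd = 63.38
Terminal payoffs (K − S): max(-161.5, 0) = 0, max(29.75, 0) = 29.75, max(112.6, 0) = 112.6
Node u (S = 225): continuation = 1/1.08·[0.5059·0.0000 + 0.4941·29.7500] = 13.6111; exercise value = 0.0000 ≤ continuation, so V_u = 13.6111
Node d (S = 97.5): continuation = 1/1.08·[0.5059·29.7500 + 0.4941·112.6250] = 65.4630; exercise value = 78.5000 > continuation, so V_d = 78.5000 (exercise)
Node 0 (S = 150): continuation = 1/1.08·[0.5059·13.6111 + 0.4941·78.5000] = 42.2906; exercise value = 26.0000 ≤ continuation, so V_0 = 42.2906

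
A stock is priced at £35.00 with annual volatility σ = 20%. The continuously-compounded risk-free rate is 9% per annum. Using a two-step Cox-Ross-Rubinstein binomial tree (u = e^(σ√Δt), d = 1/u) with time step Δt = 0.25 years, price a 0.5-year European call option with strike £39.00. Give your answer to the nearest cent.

£1.24

CRR parameters: u = e^(σ√Δt) = e^(0.2·√0.25) = 1.1052, d = 1/u = 0.9048
Per-period rate: rΔt = 0.09·0.25 = 0.0225, so R = e^0.0225 = 1.0228
Risk-neutral probability p = (e^0.0225 − 0.9048)/(1.1052 − 0.9048) = 0.1179/0.2003 = 0.5886
Terminal stock prices: S_uu = 42.75, S_ud = 35, S_dd = 28.66
Terminal payoffs (S − K): max(3.749, 0) = 3.749, max(-4, 0) = 0, max(-10.34, 0) = 0
Node u (S = 38.68): V_u = e^(−0.0225)·[0.5886·3.7491 + 0.4114·0.0000] = 2.1576
Node d (S = 31.67): V_d = e^(−0.0225)·[0.5886·0.0000 + 0.4114·0.0000] = 0.0000
Node 0 (S = 35): V_0 = e^(−0.0225)·[0.5886·2.1576 + 0.4114·0.0000] = 1.2417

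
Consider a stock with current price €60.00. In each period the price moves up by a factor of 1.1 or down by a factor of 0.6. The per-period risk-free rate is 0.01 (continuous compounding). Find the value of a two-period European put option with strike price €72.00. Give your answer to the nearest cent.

€10.97

Risk-neutral probability p = (e^0.01 − 0.6)/(1.1 − 0.6) = 0.4101/0.5000 = 0.8201
Terminal stock prices: S_uu = 72.6, S_ud = 39.6, S_dd = 21.6
Terminal payoffs (K − S): max(-0.6, 0) = 0, max(32.4, 0) = 32.4, max(50.4, 0) = 50.4
Node u (S = 66): V_u = e^(−0.01)·[0.8201·0.0000 + 0.1799·32.4000] = 5.7708
Node d (S = 36): V_d = e^(−0.01)·[0.8201·32.4000 + 0.1799·50.4000] = 35.2836
Node 0 (S = 60): V_0 = e^(−0.01)·[0.8201·5.7708 + 0.1799·35.2836] = 10.9699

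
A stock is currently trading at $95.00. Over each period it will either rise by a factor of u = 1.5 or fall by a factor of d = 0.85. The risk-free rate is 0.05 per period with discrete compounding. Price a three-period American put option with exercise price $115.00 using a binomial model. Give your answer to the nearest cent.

$24.12

Risk-neutral probability p = (1 + 0.05 − 0.85)/(1.5 − 0.85) = 0.2000/0.6500 = 0.3077
Terminal stock prices: S_uuu = 320.6, S_uud = 181.7, S_udd = 103, S_ddd = 58.34
Terminal payoffs (K − S): max(-205.6, 0) = 0, max(-66.69, 0) = 0, max(12.04, 0) = 12.04, max(56.66, 0) = 56.66
Node uu (S = 213.8): continuation = 1/1.05·[0.3077·0.0000 + 0.6923·0.0000] = 0.0000; exercise value = 0.0000 ≤ continuation, so V_uu = 0.0000
Node ud (S = 121.1): continuation = 1/1.05·[0.3077·0.0000 + 0.6923·12.0438] = 7.9409; exercise value = 0.0000 ≤ continuation, so V_ud = 7.9409
Node dd (S = 68.64): continuation = 1/1.05·[0.3077·12.0438 + 0.6923·56.6581] = 40.8863; exercise value = 46.3625 > continuation, so V_dd = 46.3625 (exercise)
Node u (S = 142.5): continuation = 1/1.05·[0.3077·0.0000 + 0.6923·7.9409] = 5.2358; exercise value = 0.0000 ≤ continuation, so V_u = 5.2358
Node d (S = 80.75): continuation = 1/1.05·[0.3077·7.9409 + 0.6923·46.3625] = 32.8957; exercise value = 34.2500 > continuation, so V_d = 34.2500 (exercise)
Node 0 (S = 95): continuation = 1/1.05·[0.3077·5.2358 + 0.6923·34.2500] = 24.1167; exercise value = 20.0000 ≤ continuation, so V_0 = 24.1167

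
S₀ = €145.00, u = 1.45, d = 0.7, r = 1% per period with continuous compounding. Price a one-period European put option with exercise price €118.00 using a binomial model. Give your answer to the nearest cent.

Risk-neutral probability p = (e^0.01 − 0.7)/(1.45 − 0.7) = 0.3101/0.7500 = 0.4134
Terminal stock prices: S_u = 210.2, S_d = 101.5
Terminal payoffs (K − S): max(-92.25, 0) = 0, max(16.5, 0) = 16.5
Node 0 (S = 145): V_0 = e^(−0.01)·[0.4134·0.0000 + 0.5866·16.5000] = 9.5826

€9.58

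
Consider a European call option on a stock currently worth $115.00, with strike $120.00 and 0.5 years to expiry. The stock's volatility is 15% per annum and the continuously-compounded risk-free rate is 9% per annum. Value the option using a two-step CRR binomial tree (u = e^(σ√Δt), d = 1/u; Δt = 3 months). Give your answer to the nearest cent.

CRR parameters: u = e^(σ√Δt) = e^(0.15·√0.25) = 1.0779, d = 1/u = 0.9277
Per-period rate: rΔt = 0.09·0.25 = 0.0225, so R = e^0.0225 = 1.0228
Risk-neutral probability p = (e^0.0225 − 0.9277)/(1.0779 − 0.9277) = 0.0950/0.1501 = 0.6328
Terminal stock prices: S_uu = 133.6, S_ud = 115, S_dd = 98.98
Terminal payoffs (S − K): max(13.61, 0) = 13.61, max(-5, 0) = 0, max(-21.02, 0) = 0
Node u (S = 124): V_u = e^(−0.0225)·[0.6328·13.6109 + 0.3672·0.0000] = 8.4216
Node d (S = 106.7): V_d = e^(−0.0225)·[0.6328·0.0000 + 0.3672·0.0000] = 0.0000
Node 0 (S = 115): V_0 = e^(−0.0225)·[0.6328·8.4216 + 0.3672·0.0000] = 5.2108

$5.21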